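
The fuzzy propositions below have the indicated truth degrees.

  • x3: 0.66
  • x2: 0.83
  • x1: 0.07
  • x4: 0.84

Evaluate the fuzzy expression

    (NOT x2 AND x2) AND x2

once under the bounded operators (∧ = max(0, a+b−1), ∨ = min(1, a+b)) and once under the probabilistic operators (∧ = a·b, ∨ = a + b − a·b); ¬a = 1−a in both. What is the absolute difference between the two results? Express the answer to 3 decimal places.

0.117

Under bounded:
  NOT x2 = 1 − 0.83 = 0.17
  NOT x2 AND x2 = max(0, a+b−1) on (0.17, 0.83) = 0.00
  (NOT x2 AND x2) AND x2 = max(0, a+b−1) on (0.00, 0.83) = 0.00
  → value = 0.0000
Under probabilistic:
  NOT x2 = 1 − 0.8300 = 0.1700
  NOT x2 AND x2 = a·b on (0.1700, 0.8300) = 0.1411
  (NOT x2 AND x2) AND x2 = a·b on (0.1411, 0.8300) = 0.1171
  → value = 0.1171
|0.0000 − 0.1171| = 0.117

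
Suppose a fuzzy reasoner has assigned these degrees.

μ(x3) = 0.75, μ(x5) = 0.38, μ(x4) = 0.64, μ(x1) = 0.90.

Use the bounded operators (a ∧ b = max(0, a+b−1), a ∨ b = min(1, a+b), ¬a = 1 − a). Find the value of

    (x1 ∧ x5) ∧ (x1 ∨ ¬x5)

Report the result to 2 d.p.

x1 ∧ x5 = max(0, a+b−1) on (0.90, 0.38) = 0.28
¬x5 = 1 − 0.38 = 0.62
x1 ∨ ¬x5 = min(1, a+b) on (0.90, 0.62) = 1.00
(x1 ∧ x5) ∧ (x1 ∨ ¬x5) = max(0, a+b−1) on (0.28, 1.00) = 0.28

0.28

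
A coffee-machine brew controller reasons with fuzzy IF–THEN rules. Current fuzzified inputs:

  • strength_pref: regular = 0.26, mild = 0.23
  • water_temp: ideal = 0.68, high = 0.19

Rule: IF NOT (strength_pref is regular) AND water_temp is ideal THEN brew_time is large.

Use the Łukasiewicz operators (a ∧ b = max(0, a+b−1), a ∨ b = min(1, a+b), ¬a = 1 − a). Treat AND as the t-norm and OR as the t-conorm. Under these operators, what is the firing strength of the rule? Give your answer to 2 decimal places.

0.42

firing strength: ¬regular=1−0.26=0.74, ideal=0.68; AND[max(0, a+b−1)] → w = 0.42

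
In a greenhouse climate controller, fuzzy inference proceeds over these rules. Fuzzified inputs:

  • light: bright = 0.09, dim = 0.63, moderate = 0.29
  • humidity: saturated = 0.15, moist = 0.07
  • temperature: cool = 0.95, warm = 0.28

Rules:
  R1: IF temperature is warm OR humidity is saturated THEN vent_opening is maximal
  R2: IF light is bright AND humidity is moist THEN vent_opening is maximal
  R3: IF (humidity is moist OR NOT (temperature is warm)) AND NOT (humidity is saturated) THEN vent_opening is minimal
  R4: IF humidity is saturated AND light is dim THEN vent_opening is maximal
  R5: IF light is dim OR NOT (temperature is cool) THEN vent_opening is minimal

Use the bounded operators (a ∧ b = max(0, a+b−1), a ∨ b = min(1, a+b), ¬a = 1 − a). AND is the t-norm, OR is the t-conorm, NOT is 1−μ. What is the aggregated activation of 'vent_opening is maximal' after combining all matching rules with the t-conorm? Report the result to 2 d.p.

R1: warm=0.28, saturated=0.15; OR[min(1, a+b)] → w = 0.43
R2: bright=0.09, moist=0.07; AND[max(0, a+b−1)] → w = 0.00
R3: (moist=0.07 OR ¬warm=1−0.28=0.72) = 0.79; AND[max(0, a+b−1)] with ¬saturated=1−0.15=0.85 → w = 0.64
R4: saturated=0.15, dim=0.63; AND[max(0, a+b−1)] → w = 0.00
R5: dim=0.63, ¬cool=1−0.95=0.05; OR[min(1, a+b)] → w = 0.68
Rules with consequent 'maximal': {R1, R2, R4} → strengths 0.43, 0.00, 0.00
Aggregate via t-conorm [min(1, a+b)]: 0.43

0.43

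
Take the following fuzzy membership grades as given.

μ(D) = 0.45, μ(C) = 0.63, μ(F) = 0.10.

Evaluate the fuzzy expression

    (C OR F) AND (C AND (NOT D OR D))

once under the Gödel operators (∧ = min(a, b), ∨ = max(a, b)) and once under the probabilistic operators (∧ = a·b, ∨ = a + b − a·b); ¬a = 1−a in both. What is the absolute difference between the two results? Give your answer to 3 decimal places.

0.234

Under Gödel:
  C OR F = max(a, b) on (0.63, 0.10) = 0.63
  NOT D = 1 − 0.45 = 0.55
  NOT D OR D = max(a, b) on (0.55, 0.45) = 0.55
  C AND (NOT D OR D) = min(a, b) on (0.63, 0.55) = 0.55
  (C OR F) AND (C AND (NOT D OR D)) = min(a, b) on (0.63, 0.55) = 0.55
  → value = 0.5500
Under probabilistic:
  C OR F = a + b − a·b on (0.6300, 0.1000) = 0.6670
  NOT D = 1 − 0.4500 = 0.5500
  NOT D OR D = a + b − a·b on (0.5500, 0.4500) = 0.7525
  C AND (NOT D OR D) = a·b on (0.6300, 0.7525) = 0.4741
  (C OR F) AND (C AND (NOT D OR D)) = a·b on (0.6670, 0.4741) = 0.3162
  → value = 0.3162
|0.5500 − 0.3162| = 0.234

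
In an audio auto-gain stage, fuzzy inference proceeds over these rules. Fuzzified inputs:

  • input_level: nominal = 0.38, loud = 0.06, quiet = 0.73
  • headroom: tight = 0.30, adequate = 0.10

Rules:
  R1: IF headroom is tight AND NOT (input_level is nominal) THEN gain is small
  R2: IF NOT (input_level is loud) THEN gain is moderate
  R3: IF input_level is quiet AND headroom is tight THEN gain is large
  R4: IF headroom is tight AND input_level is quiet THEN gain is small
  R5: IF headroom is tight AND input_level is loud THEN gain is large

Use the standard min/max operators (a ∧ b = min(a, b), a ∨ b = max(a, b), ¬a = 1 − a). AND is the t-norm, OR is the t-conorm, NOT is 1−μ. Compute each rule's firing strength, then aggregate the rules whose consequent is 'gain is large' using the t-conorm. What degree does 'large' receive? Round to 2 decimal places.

0.30

R1: tight=0.30, ¬nominal=1−0.38=0.62; AND[min(a, b)] → w = 0.30
R2: ¬loud=1−0.06=0.94 → w = 0.94
R3: quiet=0.73, tight=0.30; AND[min(a, b)] → w = 0.30
R4: tight=0.30, quiet=0.73; AND[min(a, b)] → w = 0.30
R5: tight=0.30, loud=0.06; AND[min(a, b)] → w = 0.06
Rules with consequent 'large': {R3, R5} → strengths 0.30, 0.06
Aggregate via t-conorm [max(a, b)]: 0.30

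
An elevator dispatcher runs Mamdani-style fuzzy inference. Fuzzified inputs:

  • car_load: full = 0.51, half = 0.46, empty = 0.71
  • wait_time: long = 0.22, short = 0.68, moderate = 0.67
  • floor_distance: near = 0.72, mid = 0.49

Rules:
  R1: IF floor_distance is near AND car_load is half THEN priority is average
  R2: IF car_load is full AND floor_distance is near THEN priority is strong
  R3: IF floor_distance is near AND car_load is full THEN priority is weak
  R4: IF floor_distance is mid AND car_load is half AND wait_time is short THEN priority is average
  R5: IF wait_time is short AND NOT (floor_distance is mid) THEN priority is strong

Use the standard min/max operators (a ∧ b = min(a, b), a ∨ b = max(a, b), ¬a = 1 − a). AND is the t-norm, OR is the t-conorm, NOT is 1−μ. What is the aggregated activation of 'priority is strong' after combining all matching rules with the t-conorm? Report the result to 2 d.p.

R1: near=0.72, half=0.46; AND[min(a, b)] → w = 0.46
R2: full=0.51, near=0.72; AND[min(a, b)] → w = 0.51
R3: near=0.72, full=0.51; AND[min(a, b)] → w = 0.51
R4: mid=0.49, half=0.46, short=0.68; AND[min(a, b)] → w = 0.46
R5: short=0.68, ¬mid=1−0.49=0.51; AND[min(a, b)] → w = 0.51
Rules with consequent 'strong': {R2, R5} → strengths 0.51, 0.51
Aggregate via t-conorm [max(a, b)]: 0.51

0.51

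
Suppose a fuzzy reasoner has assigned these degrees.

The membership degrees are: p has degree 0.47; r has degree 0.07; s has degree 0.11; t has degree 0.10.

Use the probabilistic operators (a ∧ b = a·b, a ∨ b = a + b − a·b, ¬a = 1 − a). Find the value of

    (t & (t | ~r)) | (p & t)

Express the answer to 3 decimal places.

~r = 1 − 0.0700 = 0.9300
t | ~r = a + b − a·b on (0.1000, 0.9300) = 0.9370
t & (t | ~r) = a·b on (0.1000, 0.9370) = 0.0937
p & t = a·b on (0.4700, 0.1000) = 0.0470
(t & (t | ~r)) | (p & t) = a + b − a·b on (0.0937, 0.0470) = 0.1363

0.136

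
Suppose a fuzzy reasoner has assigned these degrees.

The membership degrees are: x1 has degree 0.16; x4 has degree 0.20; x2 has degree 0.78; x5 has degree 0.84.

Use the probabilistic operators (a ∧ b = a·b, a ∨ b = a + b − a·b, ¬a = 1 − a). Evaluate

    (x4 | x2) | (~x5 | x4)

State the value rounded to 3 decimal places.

0.882

x4 | x2 = a + b − a·b on (0.2000, 0.7800) = 0.8240
~x5 = 1 − 0.8400 = 0.1600
~x5 | x4 = a + b − a·b on (0.1600, 0.2000) = 0.3280
(x4 | x2) | (~x5 | x4) = a + b − a·b on (0.8240, 0.3280) = 0.8817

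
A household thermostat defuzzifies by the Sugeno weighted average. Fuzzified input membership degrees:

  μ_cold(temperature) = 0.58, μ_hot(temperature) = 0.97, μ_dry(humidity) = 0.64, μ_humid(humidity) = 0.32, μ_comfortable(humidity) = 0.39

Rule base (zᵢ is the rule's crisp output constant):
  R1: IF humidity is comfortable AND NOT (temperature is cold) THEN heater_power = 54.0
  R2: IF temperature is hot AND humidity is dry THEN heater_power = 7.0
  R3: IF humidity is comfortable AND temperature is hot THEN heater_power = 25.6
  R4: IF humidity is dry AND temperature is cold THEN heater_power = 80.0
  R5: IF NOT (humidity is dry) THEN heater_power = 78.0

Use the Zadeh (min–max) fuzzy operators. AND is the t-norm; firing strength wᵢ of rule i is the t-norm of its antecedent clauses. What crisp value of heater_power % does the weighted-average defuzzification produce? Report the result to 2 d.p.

46.61

R1 (z=54.0): comfortable=0.39, ¬cold=1−0.58=0.42; AND[min(a, b)] → w = 0.39
R2 (z=7.0): hot=0.97, dry=0.64; AND[min(a, b)] → w = 0.64
R3 (z=25.6): comfortable=0.39, hot=0.97; AND[min(a, b)] → w = 0.39
R4 (z=80.0): dry=0.64, cold=0.58; AND[min(a, b)] → w = 0.58
R5 (z=78.0): ¬dry=1−0.64=0.36 → w = 0.36
Weighted average = (0.39·54.0 + 0.64·7.0 + 0.39·25.6 + 0.58·80.0 + 0.36·78.0) / (0.39 + 0.64 + 0.39 + 0.58 + 0.36)
  = 110.0040 / 2.3600 = 46.61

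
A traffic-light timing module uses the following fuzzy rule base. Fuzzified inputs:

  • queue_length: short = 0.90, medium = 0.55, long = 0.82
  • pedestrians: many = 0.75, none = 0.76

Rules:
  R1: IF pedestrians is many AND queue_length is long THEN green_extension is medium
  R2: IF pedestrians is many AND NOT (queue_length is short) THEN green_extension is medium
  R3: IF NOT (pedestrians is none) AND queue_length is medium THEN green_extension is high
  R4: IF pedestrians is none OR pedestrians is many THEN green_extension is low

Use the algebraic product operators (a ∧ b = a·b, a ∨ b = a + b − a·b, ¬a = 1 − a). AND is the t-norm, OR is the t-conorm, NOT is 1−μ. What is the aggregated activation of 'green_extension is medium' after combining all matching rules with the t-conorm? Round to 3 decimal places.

0.644

R1: many=0.75, long=0.82; AND[a·b] → w = 0.6150
R2: many=0.75, ¬short=1−0.90=0.10; AND[a·b] → w = 0.0750
R3: ¬none=1−0.76=0.24, medium=0.55; AND[a·b] → w = 0.1320
R4: none=0.76, many=0.75; OR[a + b − a·b] → w = 0.9400
Rules with consequent 'medium': {R1, R2} → strengths 0.6150, 0.0750
Aggregate via t-conorm [a + b − a·b]: 0.6439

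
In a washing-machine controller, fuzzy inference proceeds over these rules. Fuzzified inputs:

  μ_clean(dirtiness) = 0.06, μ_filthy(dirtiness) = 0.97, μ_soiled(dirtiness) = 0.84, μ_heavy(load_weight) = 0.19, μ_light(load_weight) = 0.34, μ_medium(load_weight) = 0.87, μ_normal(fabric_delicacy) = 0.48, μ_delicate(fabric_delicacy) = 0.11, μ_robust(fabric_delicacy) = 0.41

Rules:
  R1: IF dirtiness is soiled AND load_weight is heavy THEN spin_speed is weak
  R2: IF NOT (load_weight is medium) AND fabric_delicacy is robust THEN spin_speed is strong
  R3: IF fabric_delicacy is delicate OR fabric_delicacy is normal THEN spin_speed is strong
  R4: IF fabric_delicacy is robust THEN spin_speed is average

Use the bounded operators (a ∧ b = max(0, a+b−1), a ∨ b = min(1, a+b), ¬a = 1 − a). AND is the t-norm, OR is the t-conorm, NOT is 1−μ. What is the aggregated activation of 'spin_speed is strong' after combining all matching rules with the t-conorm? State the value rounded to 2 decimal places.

0.59

R1: soiled=0.84, heavy=0.19; AND[max(0, a+b−1)] → w = 0.03
R2: ¬medium=1−0.87=0.13, robust=0.41; AND[max(0, a+b−1)] → w = 0.00
R3: delicate=0.11, normal=0.48; OR[min(1, a+b)] → w = 0.59
R4: robust=0.41 → w = 0.41
Rules with consequent 'strong': {R2, R3} → strengths 0.00, 0.59
Aggregate via t-conorm [min(1, a+b)]: 0.59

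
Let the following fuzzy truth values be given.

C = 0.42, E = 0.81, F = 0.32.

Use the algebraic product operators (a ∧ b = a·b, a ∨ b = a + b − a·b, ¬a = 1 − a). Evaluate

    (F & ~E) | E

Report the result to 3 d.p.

~E = 1 − 0.8100 = 0.1900
F & ~E = a·b on (0.3200, 0.1900) = 0.0608
(F & ~E) | E = a + b − a·b on (0.0608, 0.8100) = 0.8216

0.822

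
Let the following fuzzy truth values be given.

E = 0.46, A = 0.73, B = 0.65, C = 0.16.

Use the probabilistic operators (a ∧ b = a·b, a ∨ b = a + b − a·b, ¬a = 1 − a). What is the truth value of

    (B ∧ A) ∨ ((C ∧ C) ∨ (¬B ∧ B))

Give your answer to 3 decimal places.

0.604

B ∧ A = a·b on (0.6500, 0.7300) = 0.4745
C ∧ C = a·b on (0.1600, 0.1600) = 0.0256
¬B = 1 − 0.6500 = 0.3500
¬B ∧ B = a·b on (0.3500, 0.6500) = 0.2275
(C ∧ C) ∨ (¬B ∧ B) = a + b − a·b on (0.0256, 0.2275) = 0.2473
(B ∧ A) ∨ ((C ∧ C) ∨ (¬B ∧ B)) = a + b − a·b on (0.4745, 0.2473) = 0.6044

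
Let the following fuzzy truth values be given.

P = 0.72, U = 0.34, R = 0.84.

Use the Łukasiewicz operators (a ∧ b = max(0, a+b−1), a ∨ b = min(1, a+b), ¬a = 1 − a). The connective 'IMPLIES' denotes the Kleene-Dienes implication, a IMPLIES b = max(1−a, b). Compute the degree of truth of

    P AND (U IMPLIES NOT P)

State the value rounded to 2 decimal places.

0.38

NOT P = 1 − 0.72 = 0.28
U IMPLIES NOT P  [Kleene-Dienes: max(1−a, b)] with a=0.34, b=0.28 → 0.66
P AND (U IMPLIES NOT P) = max(0, a+b−1) on (0.72, 0.66) = 0.38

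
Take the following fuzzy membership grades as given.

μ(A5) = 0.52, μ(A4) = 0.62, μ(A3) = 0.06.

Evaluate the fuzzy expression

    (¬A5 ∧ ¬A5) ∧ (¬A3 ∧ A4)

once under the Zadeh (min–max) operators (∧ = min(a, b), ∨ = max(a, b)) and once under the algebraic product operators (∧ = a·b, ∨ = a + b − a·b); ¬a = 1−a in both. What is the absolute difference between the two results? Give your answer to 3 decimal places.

0.346

Under Zadeh (min–max):
  ¬A5 = 1 − 0.52 = 0.48
  ¬A5 = 1 − 0.52 = 0.48
  ¬A5 ∧ ¬A5 = min(a, b) on (0.48, 0.48) = 0.48
  ¬A3 = 1 − 0.06 = 0.94
  ¬A3 ∧ A4 = min(a, b) on (0.94, 0.62) = 0.62
  (¬A5 ∧ ¬A5) ∧ (¬A3 ∧ A4) = min(a, b) on (0.48, 0.62) = 0.48
  → value = 0.4800
Under algebraic product:
  ¬A5 = 1 − 0.5200 = 0.4800
  ¬A5 = 1 − 0.5200 = 0.4800
  ¬A5 ∧ ¬A5 = a·b on (0.4800, 0.4800) = 0.2304
  ¬A3 = 1 − 0.0600 = 0.9400
  ¬A3 ∧ A4 = a·b on (0.9400, 0.6200) = 0.5828
  (¬A5 ∧ ¬A5) ∧ (¬A3 ∧ A4) = a·b on (0.2304, 0.5828) = 0.1343
  → value = 0.1343
|0.4800 − 0.1343| = 0.346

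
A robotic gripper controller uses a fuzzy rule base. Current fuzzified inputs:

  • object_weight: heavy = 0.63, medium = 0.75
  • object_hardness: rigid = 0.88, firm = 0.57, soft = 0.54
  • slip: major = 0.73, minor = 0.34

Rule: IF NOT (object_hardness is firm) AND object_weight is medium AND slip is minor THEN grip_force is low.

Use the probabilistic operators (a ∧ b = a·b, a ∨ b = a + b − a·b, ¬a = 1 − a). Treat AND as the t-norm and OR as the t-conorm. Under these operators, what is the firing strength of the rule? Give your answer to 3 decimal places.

firing strength: ¬firm=1−0.57=0.43, medium=0.75, minor=0.34; AND[a·b] → w = 0.1097

0.110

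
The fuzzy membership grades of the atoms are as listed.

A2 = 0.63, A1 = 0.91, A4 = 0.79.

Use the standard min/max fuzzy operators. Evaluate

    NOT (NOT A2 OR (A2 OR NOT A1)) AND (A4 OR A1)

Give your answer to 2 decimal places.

0.37

NOT A2 = 1 − 0.63 = 0.37
NOT A1 = 1 − 0.91 = 0.09
A2 OR NOT A1 = max(a, b) on (0.63, 0.09) = 0.63
NOT A2 OR (A2 OR NOT A1) = max(a, b) on (0.37, 0.63) = 0.63
NOT (NOT A2 OR (A2 OR NOT A1)) = 1 − 0.63 = 0.37
A4 OR A1 = max(a, b) on (0.79, 0.91) = 0.91
NOT (NOT A2 OR (A2 OR NOT A1)) AND (A4 OR A1) = min(a, b) on (0.37, 0.91) = 0.37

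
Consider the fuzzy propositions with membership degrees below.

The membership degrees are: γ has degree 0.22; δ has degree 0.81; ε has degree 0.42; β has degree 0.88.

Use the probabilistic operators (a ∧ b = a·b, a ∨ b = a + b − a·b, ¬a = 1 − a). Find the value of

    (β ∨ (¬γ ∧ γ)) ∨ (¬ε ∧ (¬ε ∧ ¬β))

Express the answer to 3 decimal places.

0.905

¬γ = 1 − 0.2200 = 0.7800
¬γ ∧ γ = a·b on (0.7800, 0.2200) = 0.1716
β ∨ (¬γ ∧ γ) = a + b − a·b on (0.8800, 0.1716) = 0.9006
¬ε = 1 − 0.4200 = 0.5800
¬ε = 1 − 0.4200 = 0.5800
¬β = 1 − 0.8800 = 0.1200
¬ε ∧ ¬β = a·b on (0.5800, 0.1200) = 0.0696
¬ε ∧ (¬ε ∧ ¬β) = a·b on (0.5800, 0.0696) = 0.0404
(β ∨ (¬γ ∧ γ)) ∨ (¬ε ∧ (¬ε ∧ ¬β)) = a + b − a·b on (0.9006, 0.0404) = 0.9046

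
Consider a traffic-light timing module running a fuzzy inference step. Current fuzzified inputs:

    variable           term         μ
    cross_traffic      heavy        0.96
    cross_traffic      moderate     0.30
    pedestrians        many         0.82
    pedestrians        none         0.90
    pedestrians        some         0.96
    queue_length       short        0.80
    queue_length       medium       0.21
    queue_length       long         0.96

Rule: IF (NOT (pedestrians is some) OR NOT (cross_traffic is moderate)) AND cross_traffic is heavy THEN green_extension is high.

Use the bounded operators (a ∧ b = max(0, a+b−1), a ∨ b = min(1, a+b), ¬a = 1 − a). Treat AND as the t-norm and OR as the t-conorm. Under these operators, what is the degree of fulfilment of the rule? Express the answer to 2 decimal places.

firing strength: (¬some=1−0.96=0.04 OR ¬moderate=1−0.30=0.70) = 0.74; AND[max(0, a+b−1)] with heavy=0.96 → w = 0.70

0.70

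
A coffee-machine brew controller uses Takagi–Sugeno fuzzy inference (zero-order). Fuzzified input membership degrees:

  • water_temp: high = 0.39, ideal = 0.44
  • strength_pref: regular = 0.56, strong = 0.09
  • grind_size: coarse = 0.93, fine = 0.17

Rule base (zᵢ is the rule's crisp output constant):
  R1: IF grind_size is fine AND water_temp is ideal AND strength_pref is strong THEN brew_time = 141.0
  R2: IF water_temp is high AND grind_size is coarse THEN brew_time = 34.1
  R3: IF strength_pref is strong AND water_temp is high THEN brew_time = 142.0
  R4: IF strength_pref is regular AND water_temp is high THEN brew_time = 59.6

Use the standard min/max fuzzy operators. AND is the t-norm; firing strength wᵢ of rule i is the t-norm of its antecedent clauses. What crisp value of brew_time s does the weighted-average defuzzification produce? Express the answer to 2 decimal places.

R1 (z=141.0): fine=0.17, ideal=0.44, strong=0.09; AND[min(a, b)] → w = 0.09
R2 (z=34.1): high=0.39, coarse=0.93; AND[min(a, b)] → w = 0.39
R3 (z=142.0): strong=0.09, high=0.39; AND[min(a, b)] → w = 0.09
R4 (z=59.6): regular=0.56, high=0.39; AND[min(a, b)] → w = 0.39
Weighted average = (0.09·141.0 + 0.39·34.1 + 0.09·142.0 + 0.39·59.6) / (0.09 + 0.39 + 0.09 + 0.39)
  = 62.0130 / 0.9600 = 64.60

64.60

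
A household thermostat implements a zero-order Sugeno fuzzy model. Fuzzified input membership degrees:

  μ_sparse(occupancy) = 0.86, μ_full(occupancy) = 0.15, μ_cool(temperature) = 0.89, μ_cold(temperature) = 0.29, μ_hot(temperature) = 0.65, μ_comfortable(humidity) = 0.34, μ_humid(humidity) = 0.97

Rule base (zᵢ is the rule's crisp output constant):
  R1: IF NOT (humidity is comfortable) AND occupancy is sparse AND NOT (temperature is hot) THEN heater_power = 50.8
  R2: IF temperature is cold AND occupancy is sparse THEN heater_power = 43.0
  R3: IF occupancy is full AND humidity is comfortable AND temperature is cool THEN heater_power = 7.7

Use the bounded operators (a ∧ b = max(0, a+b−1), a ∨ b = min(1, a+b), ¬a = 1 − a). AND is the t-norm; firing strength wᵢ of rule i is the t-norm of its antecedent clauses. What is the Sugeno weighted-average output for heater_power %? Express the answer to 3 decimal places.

43.000

R1 (z=50.8): ¬comfortable=1−0.34=0.66, sparse=0.86, ¬hot=1−0.65=0.35; AND[max(0, a+b−1)] → w = 0.00
R2 (z=43.0): cold=0.29, sparse=0.86; AND[max(0, a+b−1)] → w = 0.15
R3 (z=7.7): full=0.15, comfortable=0.34, cool=0.89; AND[max(0, a+b−1)] → w = 0.00
Weighted average = (0.00·50.8 + 0.15·43.0 + 0.00·7.7) / (0.00 + 0.15 + 0.00)
  = 6.4500 / 0.1500 = 43.000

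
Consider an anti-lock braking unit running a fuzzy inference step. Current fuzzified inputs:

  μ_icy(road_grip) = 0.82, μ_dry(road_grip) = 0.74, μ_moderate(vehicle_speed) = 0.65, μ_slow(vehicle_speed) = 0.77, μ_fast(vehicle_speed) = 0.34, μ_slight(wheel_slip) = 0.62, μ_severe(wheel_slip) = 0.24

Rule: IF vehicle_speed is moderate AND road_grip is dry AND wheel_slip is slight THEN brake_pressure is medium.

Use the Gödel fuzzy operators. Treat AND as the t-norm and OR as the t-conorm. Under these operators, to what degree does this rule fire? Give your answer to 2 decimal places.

firing strength: moderate=0.65, dry=0.74, slight=0.62; AND[min(a, b)] → w = 0.62

0.62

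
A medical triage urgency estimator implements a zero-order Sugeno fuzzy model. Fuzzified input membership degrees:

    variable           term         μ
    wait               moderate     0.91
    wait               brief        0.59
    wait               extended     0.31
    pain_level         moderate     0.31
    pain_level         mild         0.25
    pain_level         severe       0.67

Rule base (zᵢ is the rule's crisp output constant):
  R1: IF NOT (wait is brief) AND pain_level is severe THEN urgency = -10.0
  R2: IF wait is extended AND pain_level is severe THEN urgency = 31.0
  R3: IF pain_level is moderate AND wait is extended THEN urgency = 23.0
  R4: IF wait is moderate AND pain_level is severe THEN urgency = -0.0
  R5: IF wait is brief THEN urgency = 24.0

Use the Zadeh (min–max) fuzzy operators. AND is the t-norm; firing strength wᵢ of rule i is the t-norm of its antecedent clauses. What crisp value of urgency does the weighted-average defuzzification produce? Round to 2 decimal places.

R1 (z=-10.0): ¬brief=1−0.59=0.41, severe=0.67; AND[min(a, b)] → w = 0.41
R2 (z=31.0): extended=0.31, severe=0.67; AND[min(a, b)] → w = 0.31
R3 (z=23.0): moderate=0.31, extended=0.31; AND[min(a, b)] → w = 0.31
R4 (z=-0.0): moderate=0.91, severe=0.67; AND[min(a, b)] → w = 0.67
R5 (z=24.0): brief=0.59 → w = 0.59
Weighted average = (0.41·-10.0 + 0.31·31.0 + 0.31·23.0 + 0.67·-0.0 + 0.59·24.0) / (0.41 + 0.31 + 0.31 + 0.67 + 0.59)
  = 26.8000 / 2.2900 = 11.70

11.70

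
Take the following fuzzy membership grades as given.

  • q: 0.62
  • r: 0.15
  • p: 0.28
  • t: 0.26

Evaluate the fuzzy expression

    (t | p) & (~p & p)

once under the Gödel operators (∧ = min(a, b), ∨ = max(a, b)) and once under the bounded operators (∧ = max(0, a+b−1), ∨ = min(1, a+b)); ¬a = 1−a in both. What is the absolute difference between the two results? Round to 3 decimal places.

Under Gödel:
  t | p = max(a, b) on (0.26, 0.28) = 0.28
  ~p = 1 − 0.28 = 0.72
  ~p & p = min(a, b) on (0.72, 0.28) = 0.28
  (t | p) & (~p & p) = min(a, b) on (0.28, 0.28) = 0.28
  → value = 0.2800
Under bounded:
  t | p = min(1, a+b) on (0.26, 0.28) = 0.54
  ~p = 1 − 0.28 = 0.72
  ~p & p = max(0, a+b−1) on (0.72, 0.28) = 0.00
  (t | p) & (~p & p) = max(0, a+b−1) on (0.54, 0.00) = 0.00
  → value = 0.0000
|0.2800 − 0.0000| = 0.280

0.280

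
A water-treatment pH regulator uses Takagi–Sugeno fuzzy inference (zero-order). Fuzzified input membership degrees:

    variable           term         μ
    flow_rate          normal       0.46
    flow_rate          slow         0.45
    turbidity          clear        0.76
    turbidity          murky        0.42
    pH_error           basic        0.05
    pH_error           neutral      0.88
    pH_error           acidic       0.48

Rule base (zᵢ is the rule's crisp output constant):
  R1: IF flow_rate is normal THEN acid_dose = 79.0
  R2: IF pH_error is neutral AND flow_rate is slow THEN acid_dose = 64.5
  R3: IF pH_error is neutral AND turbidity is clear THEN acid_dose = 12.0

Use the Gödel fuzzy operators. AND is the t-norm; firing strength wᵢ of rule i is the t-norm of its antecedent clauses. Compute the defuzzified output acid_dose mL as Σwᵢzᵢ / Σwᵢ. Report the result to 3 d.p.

R1 (z=79.0): normal=0.46 → w = 0.46
R2 (z=64.5): neutral=0.88, slow=0.45; AND[min(a, b)] → w = 0.45
R3 (z=12.0): neutral=0.88, clear=0.76; AND[min(a, b)] → w = 0.76
Weighted average = (0.46·79.0 + 0.45·64.5 + 0.76·12.0) / (0.46 + 0.45 + 0.76)
  = 74.4850 / 1.6700 = 44.602

44.602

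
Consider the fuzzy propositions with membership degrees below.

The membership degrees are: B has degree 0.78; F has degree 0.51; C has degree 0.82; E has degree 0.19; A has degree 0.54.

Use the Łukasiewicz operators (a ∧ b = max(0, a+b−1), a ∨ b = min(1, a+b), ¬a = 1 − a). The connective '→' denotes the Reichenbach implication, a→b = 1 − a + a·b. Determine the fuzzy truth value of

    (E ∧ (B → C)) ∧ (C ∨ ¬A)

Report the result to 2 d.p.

0.05

B → C  [Reichenbach: 1 − a + a·b] with a=0.78, b=0.82 → 0.86
E ∧ (B → C) = max(0, a+b−1) on (0.19, 0.86) = 0.05
¬A = 1 − 0.54 = 0.46
C ∨ ¬A = min(1, a+b) on (0.82, 0.46) = 1.00
(E ∧ (B → C)) ∧ (C ∨ ¬A) = max(0, a+b−1) on (0.05, 1.00) = 0.05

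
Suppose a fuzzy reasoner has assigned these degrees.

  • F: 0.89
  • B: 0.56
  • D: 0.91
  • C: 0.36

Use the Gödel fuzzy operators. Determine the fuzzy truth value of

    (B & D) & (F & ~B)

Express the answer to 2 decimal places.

0.44

B & D = min(a, b) on (0.56, 0.91) = 0.56
~B = 1 − 0.56 = 0.44
F & ~B = min(a, b) on (0.89, 0.44) = 0.44
(B & D) & (F & ~B) = min(a, b) on (0.56, 0.44) = 0.44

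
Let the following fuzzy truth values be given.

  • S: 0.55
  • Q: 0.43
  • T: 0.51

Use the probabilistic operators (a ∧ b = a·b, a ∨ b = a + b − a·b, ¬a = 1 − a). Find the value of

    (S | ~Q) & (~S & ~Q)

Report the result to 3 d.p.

0.207

~Q = 1 − 0.4300 = 0.5700
S | ~Q = a + b − a·b on (0.5500, 0.5700) = 0.8065
~S = 1 − 0.5500 = 0.4500
~Q = 1 − 0.4300 = 0.5700
~S & ~Q = a·b on (0.4500, 0.5700) = 0.2565
(S | ~Q) & (~S & ~Q) = a·b on (0.8065, 0.2565) = 0.2069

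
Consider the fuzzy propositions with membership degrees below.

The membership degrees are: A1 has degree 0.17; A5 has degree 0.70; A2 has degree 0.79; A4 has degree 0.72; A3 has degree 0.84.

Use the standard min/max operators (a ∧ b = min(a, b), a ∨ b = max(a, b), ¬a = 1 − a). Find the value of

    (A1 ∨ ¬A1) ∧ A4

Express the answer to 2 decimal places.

0.72

¬A1 = 1 − 0.17 = 0.83
A1 ∨ ¬A1 = max(a, b) on (0.17, 0.83) = 0.83
(A1 ∨ ¬A1) ∧ A4 = min(a, b) on (0.83, 0.72) = 0.72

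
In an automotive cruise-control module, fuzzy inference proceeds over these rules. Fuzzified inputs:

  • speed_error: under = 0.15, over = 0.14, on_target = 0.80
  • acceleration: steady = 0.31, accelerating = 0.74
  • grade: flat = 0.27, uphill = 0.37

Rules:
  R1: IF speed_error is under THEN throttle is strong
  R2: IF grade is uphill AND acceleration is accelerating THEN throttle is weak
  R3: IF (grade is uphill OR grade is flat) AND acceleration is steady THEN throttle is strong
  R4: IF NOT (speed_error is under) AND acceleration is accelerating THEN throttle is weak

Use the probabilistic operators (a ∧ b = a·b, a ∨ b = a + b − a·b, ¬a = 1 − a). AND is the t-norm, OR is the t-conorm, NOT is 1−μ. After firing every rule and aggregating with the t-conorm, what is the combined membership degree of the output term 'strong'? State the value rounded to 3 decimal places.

R1: under=0.15 → w = 0.1500
R2: uphill=0.37, accelerating=0.74; AND[a·b] → w = 0.2738
R3: (uphill=0.37 OR flat=0.27) = 0.5401; AND[a·b] with steady=0.31 → w = 0.1674
R4: ¬under=1−0.15=0.85, accelerating=0.74; AND[a·b] → w = 0.6290
Rules with consequent 'strong': {R1, R3} → strengths 0.1500, 0.1674
Aggregate via t-conorm [a + b − a·b]: 0.2923

0.292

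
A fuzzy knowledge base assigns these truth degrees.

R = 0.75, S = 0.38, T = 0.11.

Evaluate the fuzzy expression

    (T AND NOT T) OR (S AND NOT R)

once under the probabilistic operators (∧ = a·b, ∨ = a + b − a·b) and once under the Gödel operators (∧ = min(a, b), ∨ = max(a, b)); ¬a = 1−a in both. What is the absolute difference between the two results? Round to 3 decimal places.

0.066

Under probabilistic:
  NOT T = 1 − 0.1100 = 0.8900
  T AND NOT T = a·b on (0.1100, 0.8900) = 0.0979
  NOT R = 1 − 0.7500 = 0.2500
  S AND NOT R = a·b on (0.3800, 0.2500) = 0.0950
  (T AND NOT T) OR (S AND NOT R) = a + b − a·b on (0.0979, 0.0950) = 0.1836
  → value = 0.1836
Under Gödel:
  NOT T = 1 − 0.11 = 0.89
  T AND NOT T = min(a, b) on (0.11, 0.89) = 0.11
  NOT R = 1 − 0.75 = 0.25
  S AND NOT R = min(a, b) on (0.38, 0.25) = 0.25
  (T AND NOT T) OR (S AND NOT R) = max(a, b) on (0.11, 0.25) = 0.25
  → value = 0.2500
|0.1836 − 0.2500| = 0.066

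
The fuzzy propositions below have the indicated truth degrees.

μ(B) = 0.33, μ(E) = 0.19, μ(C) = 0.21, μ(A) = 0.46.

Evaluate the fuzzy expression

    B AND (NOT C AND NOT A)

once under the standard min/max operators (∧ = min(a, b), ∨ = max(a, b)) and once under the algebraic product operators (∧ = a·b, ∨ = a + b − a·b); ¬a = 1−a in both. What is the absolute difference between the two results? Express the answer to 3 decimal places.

Under standard min/max:
  NOT C = 1 − 0.21 = 0.79
  NOT A = 1 − 0.46 = 0.54
  NOT C AND NOT A = min(a, b) on (0.79, 0.54) = 0.54
  B AND (NOT C AND NOT A) = min(a, b) on (0.33, 0.54) = 0.33
  → value = 0.3300
Under algebraic product:
  NOT C = 1 − 0.2100 = 0.7900
  NOT A = 1 − 0.4600 = 0.5400
  NOT C AND NOT A = a·b on (0.7900, 0.5400) = 0.4266
  B AND (NOT C AND NOT A) = a·b on (0.3300, 0.4266) = 0.1408
  → value = 0.1408
|0.3300 − 0.1408| = 0.189

0.189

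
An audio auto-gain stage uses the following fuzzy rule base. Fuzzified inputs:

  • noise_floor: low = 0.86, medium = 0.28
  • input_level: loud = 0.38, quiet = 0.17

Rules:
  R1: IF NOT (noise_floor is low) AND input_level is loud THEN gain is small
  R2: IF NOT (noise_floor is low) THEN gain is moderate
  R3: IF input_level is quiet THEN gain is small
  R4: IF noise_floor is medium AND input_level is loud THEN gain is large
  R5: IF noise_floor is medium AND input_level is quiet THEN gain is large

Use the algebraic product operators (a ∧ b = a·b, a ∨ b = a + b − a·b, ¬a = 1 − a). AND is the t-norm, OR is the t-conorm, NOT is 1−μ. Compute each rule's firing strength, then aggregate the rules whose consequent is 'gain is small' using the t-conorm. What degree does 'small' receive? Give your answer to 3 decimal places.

R1: ¬low=1−0.86=0.14, loud=0.38; AND[a·b] → w = 0.0532
R2: ¬low=1−0.86=0.14 → w = 0.1400
R3: quiet=0.17 → w = 0.1700
R4: medium=0.28, loud=0.38; AND[a·b] → w = 0.1064
R5: medium=0.28, quiet=0.17; AND[a·b] → w = 0.0476
Rules with consequent 'small': {R1, R3} → strengths 0.0532, 0.1700
Aggregate via t-conorm [a + b − a·b]: 0.2142

0.214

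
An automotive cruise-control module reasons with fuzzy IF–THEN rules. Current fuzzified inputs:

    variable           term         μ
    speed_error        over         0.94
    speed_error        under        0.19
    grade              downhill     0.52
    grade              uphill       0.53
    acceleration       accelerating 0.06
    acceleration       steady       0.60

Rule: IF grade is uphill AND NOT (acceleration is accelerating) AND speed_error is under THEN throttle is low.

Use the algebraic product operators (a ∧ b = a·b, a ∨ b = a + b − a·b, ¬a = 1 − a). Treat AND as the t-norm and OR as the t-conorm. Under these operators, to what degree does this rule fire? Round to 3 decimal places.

firing strength: uphill=0.53, ¬accelerating=1−0.06=0.94, under=0.19; AND[a·b] → w = 0.0947

0.095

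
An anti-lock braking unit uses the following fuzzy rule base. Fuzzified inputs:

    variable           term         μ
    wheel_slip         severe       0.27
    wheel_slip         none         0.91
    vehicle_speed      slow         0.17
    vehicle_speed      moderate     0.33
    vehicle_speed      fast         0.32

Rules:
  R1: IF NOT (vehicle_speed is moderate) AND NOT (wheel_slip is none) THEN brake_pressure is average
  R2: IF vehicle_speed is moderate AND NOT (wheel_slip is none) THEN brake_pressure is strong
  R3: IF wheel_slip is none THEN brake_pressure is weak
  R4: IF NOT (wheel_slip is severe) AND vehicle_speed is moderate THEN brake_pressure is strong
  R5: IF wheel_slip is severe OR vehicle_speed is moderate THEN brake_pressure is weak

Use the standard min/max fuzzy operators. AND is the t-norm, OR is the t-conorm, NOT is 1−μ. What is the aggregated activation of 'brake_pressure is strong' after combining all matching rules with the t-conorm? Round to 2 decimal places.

0.33

R1: ¬moderate=1−0.33=0.67, ¬none=1−0.91=0.09; AND[min(a, b)] → w = 0.09
R2: moderate=0.33, ¬none=1−0.91=0.09; AND[min(a, b)] → w = 0.09
R3: none=0.91 → w = 0.91
R4: ¬severe=1−0.27=0.73, moderate=0.33; AND[min(a, b)] → w = 0.33
R5: severe=0.27, moderate=0.33; OR[max(a, b)] → w = 0.33
Rules with consequent 'strong': {R2, R4} → strengths 0.09, 0.33
Aggregate via t-conorm [max(a, b)]: 0.33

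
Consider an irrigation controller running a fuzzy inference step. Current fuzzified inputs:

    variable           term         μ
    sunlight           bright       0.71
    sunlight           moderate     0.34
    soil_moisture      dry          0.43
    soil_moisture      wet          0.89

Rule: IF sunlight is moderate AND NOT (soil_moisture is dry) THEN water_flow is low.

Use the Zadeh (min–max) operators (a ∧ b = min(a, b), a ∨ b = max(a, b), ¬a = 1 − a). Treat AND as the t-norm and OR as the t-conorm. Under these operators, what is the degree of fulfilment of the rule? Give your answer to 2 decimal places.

0.34

firing strength: moderate=0.34, ¬dry=1−0.43=0.57; AND[min(a, b)] → w = 0.34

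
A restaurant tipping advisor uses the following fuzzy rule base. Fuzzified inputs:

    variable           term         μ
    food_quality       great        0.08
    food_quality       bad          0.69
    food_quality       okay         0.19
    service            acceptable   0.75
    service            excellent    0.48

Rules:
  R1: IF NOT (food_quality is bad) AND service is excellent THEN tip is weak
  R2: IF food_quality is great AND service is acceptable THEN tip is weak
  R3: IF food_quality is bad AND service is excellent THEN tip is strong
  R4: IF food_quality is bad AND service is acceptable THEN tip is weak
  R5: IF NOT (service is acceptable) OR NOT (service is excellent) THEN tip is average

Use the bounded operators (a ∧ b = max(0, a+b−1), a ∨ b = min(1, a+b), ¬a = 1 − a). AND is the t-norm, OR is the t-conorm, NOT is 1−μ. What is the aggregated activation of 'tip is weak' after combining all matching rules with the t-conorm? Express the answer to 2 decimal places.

R1: ¬bad=1−0.69=0.31, excellent=0.48; AND[max(0, a+b−1)] → w = 0.00
R2: great=0.08, acceptable=0.75; AND[max(0, a+b−1)] → w = 0.00
R3: bad=0.69, excellent=0.48; AND[max(0, a+b−1)] → w = 0.17
R4: bad=0.69, acceptable=0.75; AND[max(0, a+b−1)] → w = 0.44
R5: ¬acceptable=1−0.75=0.25, ¬excellent=1−0.48=0.52; OR[min(1, a+b)] → w = 0.77
Rules with consequent 'weak': {R1, R2, R4} → strengths 0.00, 0.00, 0.44
Aggregate via t-conorm [min(1, a+b)]: 0.44

0.44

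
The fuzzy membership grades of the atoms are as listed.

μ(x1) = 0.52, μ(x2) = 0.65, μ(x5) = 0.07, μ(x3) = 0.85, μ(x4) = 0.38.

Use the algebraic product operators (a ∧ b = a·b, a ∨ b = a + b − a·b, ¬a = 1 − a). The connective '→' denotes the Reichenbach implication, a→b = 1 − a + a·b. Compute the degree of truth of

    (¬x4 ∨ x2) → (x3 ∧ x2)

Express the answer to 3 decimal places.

¬x4 = 1 − 0.3800 = 0.6200
¬x4 ∨ x2 = a + b − a·b on (0.6200, 0.6500) = 0.8670
x3 ∧ x2 = a·b on (0.8500, 0.6500) = 0.5525
(¬x4 ∨ x2) → (x3 ∧ x2)  [Reichenbach: 1 − a + a·b] with a=0.8670, b=0.5525 → 0.6120

0.612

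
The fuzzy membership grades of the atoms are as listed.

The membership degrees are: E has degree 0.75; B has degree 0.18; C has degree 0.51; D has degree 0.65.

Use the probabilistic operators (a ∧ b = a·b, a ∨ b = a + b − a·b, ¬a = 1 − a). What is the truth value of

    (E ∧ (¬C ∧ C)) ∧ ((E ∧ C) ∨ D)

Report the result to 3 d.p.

¬C = 1 − 0.5100 = 0.4900
¬C ∧ C = a·b on (0.4900, 0.5100) = 0.2499
E ∧ (¬C ∧ C) = a·b on (0.7500, 0.2499) = 0.1874
E ∧ C = a·b on (0.7500, 0.5100) = 0.3825
(E ∧ C) ∨ D = a + b − a·b on (0.3825, 0.6500) = 0.7839
(E ∧ (¬C ∧ C)) ∧ ((E ∧ C) ∨ D) = a·b on (0.1874, 0.7839) = 0.1469

0.147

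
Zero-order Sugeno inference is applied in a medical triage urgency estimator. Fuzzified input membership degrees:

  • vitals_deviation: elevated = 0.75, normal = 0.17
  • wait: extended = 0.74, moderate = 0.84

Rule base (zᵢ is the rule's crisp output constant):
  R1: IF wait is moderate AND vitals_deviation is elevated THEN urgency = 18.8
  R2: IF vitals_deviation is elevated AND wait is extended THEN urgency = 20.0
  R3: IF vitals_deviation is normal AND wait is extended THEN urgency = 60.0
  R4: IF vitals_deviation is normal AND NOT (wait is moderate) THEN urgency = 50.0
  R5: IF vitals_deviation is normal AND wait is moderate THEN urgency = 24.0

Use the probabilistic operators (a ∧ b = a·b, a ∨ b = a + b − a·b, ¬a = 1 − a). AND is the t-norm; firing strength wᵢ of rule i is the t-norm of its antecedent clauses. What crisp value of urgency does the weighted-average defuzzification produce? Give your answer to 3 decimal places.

R1 (z=18.8): moderate=0.84, elevated=0.75; AND[a·b] → w = 0.6300
R2 (z=20.0): elevated=0.75, extended=0.74; AND[a·b] → w = 0.5550
R3 (z=60.0): normal=0.17, extended=0.74; AND[a·b] → w = 0.1258
R4 (z=50.0): normal=0.17, ¬moderate=1−0.84=0.16; AND[a·b] → w = 0.0272
R5 (z=24.0): normal=0.17, moderate=0.84; AND[a·b] → w = 0.1428
Weighted average = (0.6300·18.8 + 0.5550·20.0 + 0.1258·60.0 + 0.0272·50.0 + 0.1428·24.0) / (0.6300 + 0.5550 + 0.1258 + 0.0272 + 0.1428)
  = 35.2792 / 1.4808 = 23.824

23.824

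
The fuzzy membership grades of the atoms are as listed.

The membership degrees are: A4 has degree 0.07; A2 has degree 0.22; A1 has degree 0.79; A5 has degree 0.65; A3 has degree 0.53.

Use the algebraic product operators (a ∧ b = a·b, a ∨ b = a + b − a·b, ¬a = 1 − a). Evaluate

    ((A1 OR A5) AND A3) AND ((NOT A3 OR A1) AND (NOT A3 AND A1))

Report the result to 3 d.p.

0.162

A1 OR A5 = a + b − a·b on (0.7900, 0.6500) = 0.9265
(A1 OR A5) AND A3 = a·b on (0.9265, 0.5300) = 0.4910
NOT A3 = 1 − 0.5300 = 0.4700
NOT A3 OR A1 = a + b − a·b on (0.4700, 0.7900) = 0.8887
NOT A3 = 1 − 0.5300 = 0.4700
NOT A3 AND A1 = a·b on (0.4700, 0.7900) = 0.3713
(NOT A3 OR A1) AND (NOT A3 AND A1) = a·b on (0.8887, 0.3713) = 0.3300
((A1 OR A5) AND A3) AND ((NOT A3 OR A1) AND (NOT A3 AND A1)) = a·b on (0.4910, 0.3300) = 0.1620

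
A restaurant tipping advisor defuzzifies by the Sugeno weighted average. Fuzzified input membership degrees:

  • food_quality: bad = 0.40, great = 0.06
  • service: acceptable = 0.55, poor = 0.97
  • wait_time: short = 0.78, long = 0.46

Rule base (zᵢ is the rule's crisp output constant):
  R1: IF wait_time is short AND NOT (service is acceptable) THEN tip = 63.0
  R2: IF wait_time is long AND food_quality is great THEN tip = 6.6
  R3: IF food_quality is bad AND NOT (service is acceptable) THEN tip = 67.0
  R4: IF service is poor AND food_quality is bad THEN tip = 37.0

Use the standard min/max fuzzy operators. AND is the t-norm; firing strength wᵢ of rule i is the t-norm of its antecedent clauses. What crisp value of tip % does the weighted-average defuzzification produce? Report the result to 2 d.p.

53.70

R1 (z=63.0): short=0.78, ¬acceptable=1−0.55=0.45; AND[min(a, b)] → w = 0.45
R2 (z=6.6): long=0.46, great=0.06; AND[min(a, b)] → w = 0.06
R3 (z=67.0): bad=0.40, ¬acceptable=1−0.55=0.45; AND[min(a, b)] → w = 0.40
R4 (z=37.0): poor=0.97, bad=0.40; AND[min(a, b)] → w = 0.40
Weighted average = (0.45·63.0 + 0.06·6.6 + 0.40·67.0 + 0.40·37.0) / (0.45 + 0.06 + 0.40 + 0.40)
  = 70.3460 / 1.3100 = 53.70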